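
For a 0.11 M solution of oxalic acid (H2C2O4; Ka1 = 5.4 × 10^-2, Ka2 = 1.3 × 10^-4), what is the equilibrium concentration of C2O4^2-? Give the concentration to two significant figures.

1.3 × 10^-4 M

First ionization gives [H+] ≈ [HC2O4-] = 5.47 × 10^-2 M.
Second step: Ka2 = [H+][C2O4^2-]/[HC2O4-] ≈ [C2O4^2-] (since [H+] ≈ [HC2O4-]).
So [C2O4^2-] ≈ Ka2.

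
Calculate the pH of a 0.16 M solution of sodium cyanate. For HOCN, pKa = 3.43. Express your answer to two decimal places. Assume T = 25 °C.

pH = 8.32

OCN- is the conjugate base of the weak acid HOCN.
Ka = 10^(−3.43) = 3.72 × 10^-4
Kb = Kw/Ka = 1.0×10^-14 / 3.72 × 10^-4 = 2.69 × 10^-11
Kb = [OH-]²/(0.16 − [OH-]) = 2.69 × 10^-11
Neglecting [OH-] in the denominator: [OH-] = √(2.69 × 10^-11 × 0.16) = 2.07 × 10^-6 M
pOH = −log(2.07 × 10^-6) = 5.68; pH = 14.00 − 5.68 = 8.32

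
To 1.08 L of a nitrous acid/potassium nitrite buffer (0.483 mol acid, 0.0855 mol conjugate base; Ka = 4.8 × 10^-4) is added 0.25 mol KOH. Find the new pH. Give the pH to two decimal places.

OH- converts HNO2 to NO2-: HNO2 → 0.233 mol, NO2- → 0.336 mol.
pKa = −log(4.8 × 10^-4) = 3.319
Henderson–Hasselbalch with mole ratio 0.336/0.233: pH = 3.319 + (+0.159)

pH = 3.48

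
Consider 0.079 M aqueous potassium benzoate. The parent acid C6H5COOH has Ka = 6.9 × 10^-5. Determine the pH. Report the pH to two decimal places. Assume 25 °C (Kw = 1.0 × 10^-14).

pH = 8.53

C6H5COO- is the conjugate base of the weak acid C6H5COOH.
Kb = Kw/Ka = 1.0×10^-14 / 6.9 × 10^-5 = 1.45 × 10^-10
Kb = x²/(0.079 − x) = 1.45 × 10^-10
Assume x ≪ 0.079: x ≈ √(1.45 × 10^-10 × 0.079) = 3.38 × 10^-6 M
(x/C₀ = 0.0043% < 5%, so the approximation holds.)
pOH = −log(3.38 × 10^-6) = 5.47; pH = 14.00 − 5.47 = 8.53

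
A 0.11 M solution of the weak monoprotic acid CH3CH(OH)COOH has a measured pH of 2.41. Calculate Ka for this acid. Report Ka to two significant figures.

[H+] = 10^(-2.41) = 3.89 × 10^-3 M
At equilibrium [HA] = 0.11 − 3.89 × 10^-3 = 1.06 × 10^-1 M
Ka = [H+][A-]/[HA] = (3.89 × 10^-3)² / 1.06 × 10^-1 = 1.4 × 10^-4

Ka = 1.4 × 10^-4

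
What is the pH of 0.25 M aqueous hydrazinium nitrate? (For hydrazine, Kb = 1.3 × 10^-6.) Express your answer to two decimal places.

pH = 4.36

N2H5+ is the conjugate acid of the weak base N2H4.
Ka = Kw/Kb = 1.0×10^-14 / 1.3 × 10^-6 = 7.69 × 10^-9
Let x = [H+] at equilibrium. Ka = x²/(0.25 − x).
Assume x ≪ 0.25: x ≈ √(7.69 × 10^-9 × 0.25) = 4.38 × 10^-5 M
pH = −log(4.38 × 10^-5) = 4.36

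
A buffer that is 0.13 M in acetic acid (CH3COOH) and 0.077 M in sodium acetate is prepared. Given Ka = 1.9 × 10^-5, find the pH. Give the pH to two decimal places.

pH = 4.49

pKa = −log(1.9 × 10^-5) = 4.721
Using pH = pKa + log([base]/[acid]) with [base]/[acid] = 0.077/0.13:
pH = 4.721 + (-0.227) = 4.49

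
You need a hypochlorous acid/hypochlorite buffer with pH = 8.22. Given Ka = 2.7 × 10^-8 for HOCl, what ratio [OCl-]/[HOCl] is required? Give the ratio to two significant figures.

ratio = 4.5

pKa = -log(2.7 × 10^-8) = 7.569
pH = pKa + log(r) ⇒ log(r) = 8.22 − 7.569 = +0.651
r = [OCl-]/[HOCl] = 10^(+0.651) = 4.48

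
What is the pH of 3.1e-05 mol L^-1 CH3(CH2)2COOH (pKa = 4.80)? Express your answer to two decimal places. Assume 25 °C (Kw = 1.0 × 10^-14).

CH3(CH2)2COOH ⇌ CH3(CH2)2COO- + H+
Ka = 10^(−4.80) = 1.58 × 10^-5
Ka = [H+]²/(3.1e-05 − [H+]) = 1.58 × 10^-5
Here C₀/Ka ≈ 1.96, so the small-[H+] approximation fails. Use the quadratic:
[H+] = [−1.58e-05 + √(1.58e-05² + 1.96e-09)]/2 = 1.56 × 10^-5 M
pH = −log(1.56 × 10^-5) = 4.81

pH = 4.81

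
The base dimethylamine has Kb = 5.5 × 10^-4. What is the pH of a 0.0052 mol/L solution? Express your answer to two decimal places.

pH = 11.16

(CH3)2NH + H2O ⇌ (CH3)2NH2+ + OH-
Kb = [OH-]²/(0.0052 − [OH-]) = 5.5 × 10^-4
The 5% rule fails; solving [OH-]² + Kb·[OH-] − Kb·C₀ = 0 exactly:
[OH-] = (−Kb + √(Kb² + 4·Kb·C₀))/2 = 1.44 × 10^-3 M
pOH = 2.84, so pH = 14.00 − pOH = 11.16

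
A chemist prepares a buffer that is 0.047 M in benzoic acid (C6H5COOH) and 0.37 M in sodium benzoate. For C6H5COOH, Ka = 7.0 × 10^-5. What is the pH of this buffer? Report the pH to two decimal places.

pKa = −log(7.0 × 10^-5) = 4.155
Using pH = pKa + log([base]/[acid]) with [base]/[acid] = 0.37/0.047:
pH = 4.155 + (+0.896) = 5.05

pH = 5.05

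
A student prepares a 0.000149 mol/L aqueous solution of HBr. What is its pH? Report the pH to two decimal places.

HBr is a strong acid and dissociates completely, so [H+] = 0.000149 M.
pH = -log(0.000149) = 3.83

pH = 3.83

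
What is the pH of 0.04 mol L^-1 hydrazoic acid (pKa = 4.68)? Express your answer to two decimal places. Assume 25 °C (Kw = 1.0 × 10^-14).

pH = 3.04

HN3 ⇌ N3- + H+
Ka = 10^(−4.68) = 2.09 × 10^-5
From the ICE table, Ka = [H+]²/(0.04 − [H+]) = 2.09 × 10^-5.
Neglecting [H+] in the denominator: [H+] = √(2.09 × 10^-5 × 0.04) = 9.14 × 10^-4 M
pH = −log(9.14 × 10^-4) = 3.04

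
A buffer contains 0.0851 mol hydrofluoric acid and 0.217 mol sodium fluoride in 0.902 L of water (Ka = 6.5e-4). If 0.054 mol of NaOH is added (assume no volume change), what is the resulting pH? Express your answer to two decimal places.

After neutralization: n(HF) = 0.0311 mol, n(F-) = 0.271 mol.
pKa = −log(6.5 × 10^-4) = 3.187
Henderson–Hasselbalch with mole ratio 0.271/0.0311: pH = 3.187 + (+0.940)

pH = 4.13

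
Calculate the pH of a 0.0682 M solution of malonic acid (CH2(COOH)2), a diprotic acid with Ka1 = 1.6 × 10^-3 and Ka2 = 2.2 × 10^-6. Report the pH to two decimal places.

Ka1 ≫ Ka2, so treat the first dissociation as the only significant source of H+.
Ka1 = x²/(0.0682 − x) = 1.6 × 10^-3
Solving the quadratic: x = (−Ka1 + √(Ka1² + 4·Ka1·C₀))/2 = 9.68 × 10^-3 M
pH = −log(9.68 × 10^-3) = 2.01

pH = 2.01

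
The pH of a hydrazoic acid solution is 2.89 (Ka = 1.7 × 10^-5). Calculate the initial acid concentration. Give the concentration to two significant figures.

[H+] = 10^(-2.89) = 1.29 × 10^-3 M = x
Ka = x²/(C₀ − x) ⇒ C₀ = x + x²/Ka
C₀ = 1.29 × 10^-3 + (1.29 × 10^-3)²/(1.7 × 10^-5) = 9.92 × 10^-2 M

C₀ = 9.9 × 10^-2 M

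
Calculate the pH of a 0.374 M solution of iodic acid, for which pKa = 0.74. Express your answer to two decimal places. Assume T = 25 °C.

pH = 0.73

HIO3 ⇌ IO3- + H+
Ka = 10^(−0.74) = 1.82 × 10^-1
From the ICE table, Ka = [H+]²/(0.374 − [H+]) = 1.82 × 10^-1.
Here C₀/Ka ≈ 2.05, so the small-[H+] approximation fails. Use the quadratic:
[H+] = [−0.182 + √(0.182² + 0.272)]/2 = 1.85 × 10^-1 M
pH = −log(1.85 × 10^-1) = 0.73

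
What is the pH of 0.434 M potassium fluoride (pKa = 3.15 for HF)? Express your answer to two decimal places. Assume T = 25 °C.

pH = 8.39

F- is the conjugate base of the weak acid HF.
Ka = 10^(−3.15) = 7.08 × 10^-4
Kb = Kw/Ka = 1.0×10^-14 / 7.08 × 10^-4 = 1.41 × 10^-11
Kb = [OH-]²/(0.434 − [OH-]) = 1.41 × 10^-11
Since Kb ≪ C₀, [OH-] ≈ √(Kb·C₀) = 2.47 × 10^-6 M.
Check: 0.00057% ionized — well under 5%, approximation valid.
pOH = 5.61, so pH = 14.00 − pOH = 8.39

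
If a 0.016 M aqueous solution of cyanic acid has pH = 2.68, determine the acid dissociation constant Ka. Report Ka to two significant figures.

[H+] = 10^(-2.68) = 2.09 × 10^-3 M
At equilibrium [HA] = 0.016 − 2.09 × 10^-3 = 1.39 × 10^-2 M
Ka = [H+][A-]/[HA] = (2.09 × 10^-3)² / 1.39 × 10^-2 = 3.1 × 10^-4

Ka = 3.1 × 10^-4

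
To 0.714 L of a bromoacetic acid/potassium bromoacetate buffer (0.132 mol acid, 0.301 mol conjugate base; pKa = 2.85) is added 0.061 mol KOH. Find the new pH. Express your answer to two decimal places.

pH = 3.56

OH- converts BrCH2COOH to BrCH2COO-: BrCH2COOH → 0.071 mol, BrCH2COO- → 0.362 mol.
pH = pKa + log([A⁻]/[HA]) = 2.85 + log(0.362/0.071) = 2.85 +0.707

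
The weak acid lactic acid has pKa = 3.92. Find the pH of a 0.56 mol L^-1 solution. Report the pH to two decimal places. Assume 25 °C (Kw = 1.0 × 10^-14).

CH3CH(OH)COOH ⇌ CH3CH(OH)COO- + H+
Ka = 10^(−3.92) = 1.20 × 10^-4
From the ICE table, Ka = x²/(0.56 − x) = 1.20 × 10^-4.
Neglecting x in the denominator: x = √(1.20 × 10^-4 × 0.56) = 8.20 × 10^-3 M
pH = −log(8.20 × 10^-3) = 2.09

pH = 2.09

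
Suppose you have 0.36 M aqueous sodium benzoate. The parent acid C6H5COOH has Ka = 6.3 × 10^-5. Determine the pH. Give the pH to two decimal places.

pH = 8.88

C6H5COO- is the conjugate base of the weak acid C6H5COOH.
Kb = Kw/Ka = 1.0×10^-14 / 6.3 × 10^-5 = 1.59 × 10^-10
Kb = x²/(0.36 − x) = 1.59 × 10^-10
Since Kb ≪ C₀, x ≈ √(Kb·C₀) = 7.57 × 10^-6 M.
pOH = 5.12, so pH = 14.00 − pOH = 8.88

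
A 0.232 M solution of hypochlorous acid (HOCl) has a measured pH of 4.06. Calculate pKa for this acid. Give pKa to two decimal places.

pKa = 7.49

[H+] = 10^(-4.06) = 8.71 × 10^-5 M
At equilibrium [HA] = 0.232 − 8.71 × 10^-5 = 2.32 × 10^-1 M
Ka = [H+][A-]/[HA] = (8.71 × 10^-5)² / 2.32 × 10^-1 = 3.27 × 10^-8
pKa = -log(3.27 × 10^-8) = 7.49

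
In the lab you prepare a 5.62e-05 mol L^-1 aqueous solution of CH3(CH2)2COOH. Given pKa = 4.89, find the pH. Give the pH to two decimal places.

CH3(CH2)2COOH ⇌ CH3(CH2)2COO- + H+
Ka = 10^(−4.89) = 1.29 × 10^-5
Let x = [H+] at equilibrium. Ka = x²/(5.62e-05 − x).
The 5% rule fails; solving x² + Ka·x − Ka·C₀ = 0 exactly:
x = (−Ka + √(Ka² + 4·Ka·C₀))/2 = 2.12 × 10^-5 M
pH = −log(2.12 × 10^-5) = 4.67

pH = 4.67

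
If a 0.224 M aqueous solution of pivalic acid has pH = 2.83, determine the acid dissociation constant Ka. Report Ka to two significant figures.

Ka = 9.8 × 10^-6

[H+] = 10^(-2.83) = 1.48 × 10^-3 M
At equilibrium [HA] = 0.224 − 1.48 × 10^-3 = 2.23 × 10^-1 M
Ka = [H+][A-]/[HA] = (1.48 × 10^-3)² / 2.23 × 10^-1 = 9.8 × 10^-6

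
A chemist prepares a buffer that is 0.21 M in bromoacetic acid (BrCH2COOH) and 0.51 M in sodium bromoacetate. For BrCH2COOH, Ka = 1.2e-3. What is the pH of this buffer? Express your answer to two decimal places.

pH = 3.31

pKa = −log(1.2 × 10^-3) = 2.921
Using pH = pKa + log([base]/[acid]) with [base]/[acid] = 0.51/0.21:
pH = 2.921 + (+0.385) = 3.31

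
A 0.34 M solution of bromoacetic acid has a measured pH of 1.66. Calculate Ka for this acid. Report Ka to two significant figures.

[H+] = 10^(-1.66) = 2.19 × 10^-2 M
At equilibrium [HA] = 0.34 − 2.19 × 10^-2 = 3.18 × 10^-1 M
Ka = [H+][A-]/[HA] = (2.19 × 10^-2)² / 3.18 × 10^-1 = 1.5 × 10^-3

Ka = 1.5 × 10^-3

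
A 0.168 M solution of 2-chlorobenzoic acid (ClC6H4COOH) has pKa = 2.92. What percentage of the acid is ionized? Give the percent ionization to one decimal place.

8.1%

ClC6H4COOH ⇌ ClC6H4COO- + H+; let x = [H+] at equilibrium.
Ka = 10^(−2.92) = 1.20 × 10^-3
Solve x² + 0.0012x − 0.000202 = 0 → x = 1.36 × 10^-2 M
% ionization = x/C₀ × 100% = 1.36 × 10^-2/0.168 × 100% = 8.1%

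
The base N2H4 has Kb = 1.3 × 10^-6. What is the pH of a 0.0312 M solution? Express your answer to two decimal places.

pH = 10.30

N2H4 + H2O ⇌ N2H5+ + OH-
Kb = x²/(0.0312 − x) = 1.3 × 10^-6
Since Kb ≪ C₀, x ≈ √(Kb·C₀) = 2.01 × 10^-4 M.
Check: 0.65% ionized — well under 5%, approximation valid.
pOH = 3.70, so pH = 14.00 − pOH = 10.30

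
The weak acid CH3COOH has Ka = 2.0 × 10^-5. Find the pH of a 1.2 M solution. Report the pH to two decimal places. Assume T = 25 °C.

CH3COOH ⇌ CH3COO- + H+
Ka = [H+]²/(1.2 − [H+]) = 2.0 × 10^-5
Assume [H+] ≪ 1.2: [H+] ≈ √(2.0 × 10^-5 × 1.2) = 4.90 × 10^-3 M
([H+]/C₀ = 0.41% < 5%, so the approximation holds.)
pH = −log(4.90 × 10^-3) = 2.31

pH = 2.31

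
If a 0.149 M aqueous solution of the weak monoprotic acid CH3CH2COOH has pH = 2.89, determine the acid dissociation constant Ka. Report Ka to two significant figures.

Ka = 1.1 × 10^-5

[H+] = 10^(-2.89) = 1.29 × 10^-3 M
At equilibrium [HA] = 0.149 − 1.29 × 10^-3 = 1.48 × 10^-1 M
Ka = [H+][A-]/[HA] = (1.29 × 10^-3)² / 1.48 × 10^-1 = 1.1 × 10^-5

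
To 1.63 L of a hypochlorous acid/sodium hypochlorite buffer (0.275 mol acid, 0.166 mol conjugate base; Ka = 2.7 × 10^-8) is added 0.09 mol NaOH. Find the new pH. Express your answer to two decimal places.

OH- converts HOCl to OCl-: HOCl → 0.185 mol, OCl- → 0.256 mol.
pKa = −log(2.7 × 10^-8) = 7.569
pH = pKa + log(n_OCl-/n_HOCl) = 7.569 + log(0.256/0.185) = 7.569 + (+0.141)

pH = 7.71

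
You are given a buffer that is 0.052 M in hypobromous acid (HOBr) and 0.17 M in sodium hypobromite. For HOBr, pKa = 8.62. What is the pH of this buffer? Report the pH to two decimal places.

Henderson–Hasselbalch: pH = pKa + log([OBr-]/[HOBr]) = 8.62 + log(0.17/0.052)
pH = 8.62 + (+0.514) = 9.13

pH = 9.13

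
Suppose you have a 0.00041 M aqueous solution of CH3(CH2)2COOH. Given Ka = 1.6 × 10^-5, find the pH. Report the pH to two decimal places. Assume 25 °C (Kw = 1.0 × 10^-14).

pH = 4.13

CH3(CH2)2COOH ⇌ CH3(CH2)2COO- + H+
From the ICE table, Ka = x²/(0.00041 − x) = 1.6 × 10^-5.
The 5% rule fails; solving x² + Ka·x − Ka·C₀ = 0 exactly:
x = (−Ka + √(Ka² + 4·Ka·C₀))/2 = 7.34 × 10^-5 M
pH = −log[H+] = −log(7.34 × 10^-5) = 4.13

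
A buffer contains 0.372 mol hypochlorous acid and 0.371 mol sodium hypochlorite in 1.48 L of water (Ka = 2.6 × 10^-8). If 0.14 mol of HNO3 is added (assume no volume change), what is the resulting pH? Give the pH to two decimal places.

pH = 7.24

Added H+ converts OCl- to HOCl: HOCl → 0.512 mol, OCl- → 0.231 mol.
pKa = −log(2.6 × 10^-8) = 7.585
pH = pKa + log([A⁻]/[HA]) = 7.585 + log(0.231/0.512) = 7.585 -0.346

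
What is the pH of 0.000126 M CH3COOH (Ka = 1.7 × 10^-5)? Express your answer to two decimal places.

pH = 4.41

CH3COOH ⇌ CH3COO- + H+
Ka = [H+]²/(0.000126 − [H+]) = 1.7 × 10^-5
[H+] is not negligible relative to C₀; solve [H+]² + 1.7e-05·[H+] − 2.14e-09 = 0.
[H+] = (−Ka + √(Ka² + 4·Ka·C₀))/2 = 3.86 × 10^-5 M
pH = −log(3.86 × 10^-5) = 4.41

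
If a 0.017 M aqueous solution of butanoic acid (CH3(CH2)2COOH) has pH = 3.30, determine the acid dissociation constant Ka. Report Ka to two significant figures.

[H+] = 10^(-3.30) = 5.01 × 10^-4 M
At equilibrium [HA] = 0.017 − 5.01 × 10^-4 = 1.65 × 10^-2 M
Ka = [H+][A-]/[HA] = (5.01 × 10^-4)² / 1.65 × 10^-2 = 1.5 × 10^-5

Ka = 1.5 × 10^-5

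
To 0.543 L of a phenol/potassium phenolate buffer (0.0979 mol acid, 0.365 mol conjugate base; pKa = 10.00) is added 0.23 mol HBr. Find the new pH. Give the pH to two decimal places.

pH = 9.61

After neutralization: n(C6H5OH) = 0.328 mol, n(C6H5O-) = 0.135 mol.
Henderson–Hasselbalch with mole ratio 0.135/0.328: pH = 10.00 + (-0.386)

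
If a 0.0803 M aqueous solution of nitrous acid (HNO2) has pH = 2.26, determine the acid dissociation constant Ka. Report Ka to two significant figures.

[H+] = 10^(-2.26) = 5.50 × 10^-3 M
At equilibrium [HA] = 0.0803 − 5.50 × 10^-3 = 7.48 × 10^-2 M
Ka = [H+][A-]/[HA] = (5.50 × 10^-3)² / 7.48 × 10^-2 = 4.0 × 10^-4

Ka = 4.0 × 10^-4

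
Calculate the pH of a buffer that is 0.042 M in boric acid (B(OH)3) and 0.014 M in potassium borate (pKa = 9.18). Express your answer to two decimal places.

pH = pKa + log([A⁻]/[HA]) = 9.18 + log(0.014/0.042)
pH = 9.18 + (-0.477) = 8.70

pH = 8.70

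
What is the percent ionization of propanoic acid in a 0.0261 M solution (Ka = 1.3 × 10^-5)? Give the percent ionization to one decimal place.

CH3CH2COOH ⇌ CH3CH2COO- + H+; let x = [H+] at equilibrium.
x ≈ √(Ka·C₀) = √(1.3 × 10^-5 × 0.0261) = 5.82 × 10^-4 M
% ionization = x/C₀ × 100% = 5.82 × 10^-4/0.0261 × 100% = 2.2%

2.2%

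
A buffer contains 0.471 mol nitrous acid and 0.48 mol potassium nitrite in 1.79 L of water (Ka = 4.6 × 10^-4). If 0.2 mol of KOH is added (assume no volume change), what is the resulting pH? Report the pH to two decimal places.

pH = 3.74

After neutralization: n(HNO2) = 0.271 mol, n(NO2-) = 0.68 mol.
pKa = −log(4.6 × 10^-4) = 3.337
pH = pKa + log([A⁻]/[HA]) = 3.337 + log(0.68/0.271) = 3.337 +0.400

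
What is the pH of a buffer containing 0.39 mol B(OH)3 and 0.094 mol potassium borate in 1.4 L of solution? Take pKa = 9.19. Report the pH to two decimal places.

Henderson–Hasselbalch: pH = pKa + log([B(OH)4-]/[B(OH)3]) = 9.19 + log(0.094/0.39)
pH = 9.19 + (-0.618) = 8.57

pH = 8.57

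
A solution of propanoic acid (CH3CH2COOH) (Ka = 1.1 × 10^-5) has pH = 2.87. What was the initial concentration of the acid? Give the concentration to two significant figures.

C₀ = 1.7 × 10^-1 M

[H+] = 10^(-2.87) = 1.35 × 10^-3 M = x
Ka = x²/(C₀ − x) ⇒ C₀ = x + x²/Ka
C₀ = 1.35 × 10^-3 + (1.35 × 10^-3)²/(1.1 × 10^-5) = 1.67 × 10^-1 M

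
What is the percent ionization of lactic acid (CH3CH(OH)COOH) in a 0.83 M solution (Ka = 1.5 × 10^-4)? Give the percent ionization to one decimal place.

1.3%

CH3CH(OH)COOH ⇌ CH3CH(OH)COO- + H+; let x = [H+] at equilibrium.
x ≈ √(Ka·C₀) = √(1.5 × 10^-4 × 0.83) = 1.12 × 10^-2 M
% ionization = x/C₀ × 100% = 1.12 × 10^-2/0.83 × 100% = 1.3%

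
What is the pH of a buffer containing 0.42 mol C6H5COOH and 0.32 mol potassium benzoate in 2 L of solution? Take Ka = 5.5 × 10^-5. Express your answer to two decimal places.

pKa = −log(5.5 × 10^-5) = 4.260
Henderson–Hasselbalch: pH = pKa + log([C6H5COO-]/[C6H5COOH]) = 4.260 + log(0.32/0.42)
pH = 4.260 + (-0.118) = 4.14

pH = 4.14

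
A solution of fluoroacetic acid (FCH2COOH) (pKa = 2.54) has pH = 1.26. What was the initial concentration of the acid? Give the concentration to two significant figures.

C₀ = 1.1 M

[H+] = 10^(-1.26) = 5.50 × 10^-2 M = x
Ka = 10^(−2.54) = 2.88 × 10^-3
Ka = x²/(C₀ − x) ⇒ C₀ = x + x²/Ka
C₀ = 5.50 × 10^-2 + (5.50 × 10^-2)²/(2.88 × 10^-3) = 1.11 M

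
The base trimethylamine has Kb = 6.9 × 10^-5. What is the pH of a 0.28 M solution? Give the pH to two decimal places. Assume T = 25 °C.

(CH3)3N + H2O ⇌ (CH3)3NH+ + OH-
From the ICE table, Kb = x²/(0.28 − x) = 6.9 × 10^-5.
Since Kb ≪ C₀, x ≈ √(Kb·C₀) = 4.40 × 10^-3 M.
pOH = 2.36, so pH = 14.00 − pOH = 11.64

pH = 11.64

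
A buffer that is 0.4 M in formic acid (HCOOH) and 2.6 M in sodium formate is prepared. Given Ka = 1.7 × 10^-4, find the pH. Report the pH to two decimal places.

pH = 4.58

pKa = −log(1.7 × 10^-4) = 3.770
pH = pKa + log([A⁻]/[HA]) = 3.770 + log(2.6/0.4)
pH = 3.770 + (+0.813) = 4.58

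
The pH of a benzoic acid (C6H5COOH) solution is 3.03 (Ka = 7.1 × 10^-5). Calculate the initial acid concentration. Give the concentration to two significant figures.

[H+] = 10^(-3.03) = 9.33 × 10^-4 M = x
Ka = x²/(C₀ − x) ⇒ C₀ = x + x²/Ka
C₀ = 9.33 × 10^-4 + (9.33 × 10^-4)²/(7.1 × 10^-5) = 1.32 × 10^-2 M

C₀ = 1.3 × 10^-2 M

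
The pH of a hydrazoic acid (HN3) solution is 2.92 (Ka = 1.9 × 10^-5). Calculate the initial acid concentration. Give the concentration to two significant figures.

C₀ = 7.7 × 10^-2 M

[H+] = 10^(-2.92) = 1.20 × 10^-3 M = x
Ka = x²/(C₀ − x) ⇒ C₀ = x + x²/Ka
C₀ = 1.20 × 10^-3 + (1.20 × 10^-3)²/(1.9 × 10^-5) = 7.70 × 10^-2 M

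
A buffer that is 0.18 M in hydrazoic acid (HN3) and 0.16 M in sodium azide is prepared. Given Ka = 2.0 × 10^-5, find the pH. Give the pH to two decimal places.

pH = 4.65

pKa = −log(2.0 × 10^-5) = 4.699
Henderson–Hasselbalch: pH = pKa + log([N3-]/[HN3]) = 4.699 + log(0.16/0.18)
pH = 4.699 + (-0.051) = 4.65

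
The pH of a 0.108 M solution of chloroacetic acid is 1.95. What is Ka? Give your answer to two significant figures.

[H+] = 10^(-1.95) = 1.12 × 10^-2 M
At equilibrium [HA] = 0.108 − 1.12 × 10^-2 = 9.68 × 10^-2 M
Ka = [H+][A-]/[HA] = (1.12 × 10^-2)² / 9.68 × 10^-2 = 1.3 × 10^-3

Ka = 1.3 × 10^-3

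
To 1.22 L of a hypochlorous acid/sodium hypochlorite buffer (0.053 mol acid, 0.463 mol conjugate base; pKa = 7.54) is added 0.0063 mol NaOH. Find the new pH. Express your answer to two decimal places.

After neutralization: n(HOCl) = 0.0467 mol, n(OCl-) = 0.469 mol.
pH = pKa + log([A⁻]/[HA]) = 7.54 + log(0.469/0.0467) = 7.54 +1.002

pH = 8.54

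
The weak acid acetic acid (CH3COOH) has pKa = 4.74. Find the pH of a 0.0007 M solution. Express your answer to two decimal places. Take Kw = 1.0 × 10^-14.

pH = 3.98

CH3COOH ⇌ CH3COO- + H+
Ka = 10^(−4.74) = 1.82 × 10^-5
Let x = [H+] at equilibrium. Ka = x²/(0.0007 − x).
The 5% rule fails; solving x² + Ka·x − Ka·C₀ = 0 exactly:
x = [−1.82e-05 + √(1.82e-05² + 5.1e-08)]/2 = 1.04 × 10^-4 M
pH = −log(1.04 × 10^-4) = 3.98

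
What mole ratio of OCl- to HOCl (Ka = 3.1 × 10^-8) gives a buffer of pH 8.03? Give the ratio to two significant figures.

ratio = 3.3

pKa = -log(3.1 × 10^-8) = 7.509
pH = pKa + log(r) ⇒ log(r) = 8.03 − 7.509 = +0.521
r = [OCl-]/[HOCl] = 10^(+0.521) = 3.32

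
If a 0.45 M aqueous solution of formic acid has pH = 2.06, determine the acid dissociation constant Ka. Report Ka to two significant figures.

Ka = 1.7 × 10^-4

[H+] = 10^(-2.06) = 8.71 × 10^-3 M
At equilibrium [HA] = 0.45 − 8.71 × 10^-3 = 4.41 × 10^-1 M
Ka = [H+][A-]/[HA] = (8.71 × 10^-3)² / 4.41 × 10^-1 = 1.7 × 10^-4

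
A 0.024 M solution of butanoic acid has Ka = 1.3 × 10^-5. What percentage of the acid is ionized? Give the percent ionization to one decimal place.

2.3%

CH3(CH2)2COOH ⇌ CH3(CH2)2COO- + H+; let x = [H+] at equilibrium.
x ≈ √(Ka·C₀) = √(1.3 × 10^-5 × 0.024) = 5.59 × 10^-4 M
Fraction ionized = 5.59 × 10^-4 / 0.024 = 0.0233 → 2.3%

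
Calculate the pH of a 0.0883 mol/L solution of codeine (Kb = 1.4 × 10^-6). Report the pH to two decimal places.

C18H21NO3 + H2O ⇌ C18H22NO3+ + OH-
Kb = [OH-]²/(0.0883 − [OH-]) = 1.4 × 10^-6
Neglecting [OH-] in the denominator: [OH-] = √(1.4 × 10^-6 × 0.0883) = 3.52 × 10^-4 M
pOH = −log(3.52 × 10^-4) = 3.45; pH = 14.00 − 3.45 = 10.55

pH = 10.55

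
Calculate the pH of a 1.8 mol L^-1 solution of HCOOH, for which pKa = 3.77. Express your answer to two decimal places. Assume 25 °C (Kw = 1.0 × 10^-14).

pH = 1.76

HCOOH ⇌ HCOO- + H+
Ka = 10^(−3.77) = 1.70 × 10^-4
From the ICE table, Ka = [H+]²/(1.8 − [H+]) = 1.70 × 10^-4.
Since Ka ≪ C₀, [H+] ≈ √(Ka·C₀) = 1.75 × 10^-2 M.
pH = −log[H+] = −log(1.75 × 10^-2) = 1.76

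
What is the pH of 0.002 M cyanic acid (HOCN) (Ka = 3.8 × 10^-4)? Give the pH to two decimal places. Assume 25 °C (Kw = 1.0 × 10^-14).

pH = 3.15

HOCN ⇌ OCN- + H+
Ka = x²/(0.002 − x) = 3.8 × 10^-4
Here C₀/Ka ≈ 5.26, so the small-x approximation fails. Use the quadratic:
x = [−0.00038 + √(0.00038² + 3.04e-06)]/2 = 7.02 × 10^-4 M
pH = −log[H+] = −log(7.02 × 10^-4) = 3.15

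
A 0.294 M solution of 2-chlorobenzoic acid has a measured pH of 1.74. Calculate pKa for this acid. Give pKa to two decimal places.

[H+] = 10^(-1.74) = 1.82 × 10^-2 M
At equilibrium [HA] = 0.294 − 1.82 × 10^-2 = 2.76 × 10^-1 M
Ka = [H+][A-]/[HA] = (1.82 × 10^-2)² / 2.76 × 10^-1 = 1.20 × 10^-3
pKa = -log(1.20 × 10^-3) = 2.92

pKa = 2.92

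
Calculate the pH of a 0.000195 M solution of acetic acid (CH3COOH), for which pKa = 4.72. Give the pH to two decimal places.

pH = 4.28

CH3COOH ⇌ CH3COO- + H+
Ka = 10^(−4.72) = 1.91 × 10^-5
From the ICE table, Ka = [H+]²/(0.000195 − [H+]) = 1.91 × 10^-5.
[H+] is not negligible relative to C₀; solve [H+]² + 1.91e-05·[H+] − 3.72e-09 = 0.
[H+] = (−Ka + √(Ka² + 4·Ka·C₀))/2 = 5.22 × 10^-5 M
pH = −log[H+] = −log(5.22 × 10^-5) = 4.28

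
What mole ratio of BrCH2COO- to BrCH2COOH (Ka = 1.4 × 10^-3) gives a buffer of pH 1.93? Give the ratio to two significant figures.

pKa = -log(1.4 × 10^-3) = 2.854
pH = pKa + log(r) ⇒ log(r) = 1.93 − 2.854 = -0.924
r = [BrCH2COO-]/[BrCH2COOH] = 10^(-0.924) = 0.119

ratio = 0.12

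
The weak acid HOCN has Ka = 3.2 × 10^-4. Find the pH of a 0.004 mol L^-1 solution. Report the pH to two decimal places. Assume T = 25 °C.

HOCN ⇌ OCN- + H+
Let x = [H+] at equilibrium. Ka = x²/(0.004 − x).
Here C₀/Ka ≈ 12.5, so the small-x approximation fails. Use the quadratic:
x = (−Ka + √(Ka² + 4·Ka·C₀))/2 = 9.83 × 10^-4 M
pH = −log(9.83 × 10^-4) = 3.01

pH = 3.01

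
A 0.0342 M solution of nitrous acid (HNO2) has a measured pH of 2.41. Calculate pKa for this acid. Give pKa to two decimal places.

[H+] = 10^(-2.41) = 3.89 × 10^-3 M
At equilibrium [HA] = 0.0342 − 3.89 × 10^-3 = 3.03 × 10^-2 M
Ka = [H+][A-]/[HA] = (3.89 × 10^-3)² / 3.03 × 10^-2 = 4.99 × 10^-4
pKa = -log(4.99 × 10^-4) = 3.30

pKa = 3.30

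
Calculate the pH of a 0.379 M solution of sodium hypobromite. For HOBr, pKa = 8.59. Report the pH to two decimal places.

OBr- is the conjugate base of the weak acid HOBr.
Ka = 10^(−8.59) = 2.57 × 10^-9
Kb = Kw/Ka = 1.0×10^-14 / 2.57 × 10^-9 = 3.89 × 10^-6
Let x = [OH-] at equilibrium. Kb = x²/(0.379 − x).
Neglecting x in the denominator: x = √(3.89 × 10^-6 × 0.379) = 1.21 × 10^-3 M
Check: 0.32% ionized — well under 5%, approximation valid.
pOH = 2.92, so pH = 14.00 − pOH = 11.08

pH = 11.08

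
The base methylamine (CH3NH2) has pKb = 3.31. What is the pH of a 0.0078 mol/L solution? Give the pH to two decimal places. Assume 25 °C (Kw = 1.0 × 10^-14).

pH = 11.24

CH3NH2 + H2O ⇌ CH3NH3+ + OH-
Kb = 10^(−3.31) = 4.90 × 10^-4
Kb = [OH-]²/(0.0078 − [OH-]) = 4.90 × 10^-4
The 5% rule fails; solving [OH-]² + Kb·[OH-] − Kb·C₀ = 0 exactly:
[OH-] = [−0.00049 + √(0.00049² + 1.53e-05)]/2 = 1.73 × 10^-3 M
pOH = −log(1.73 × 10^-3) = 2.76; pH = 14.00 − 2.76 = 11.24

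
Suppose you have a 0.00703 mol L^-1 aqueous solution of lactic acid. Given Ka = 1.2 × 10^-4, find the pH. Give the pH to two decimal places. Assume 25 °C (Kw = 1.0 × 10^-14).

CH3CH(OH)COOH ⇌ CH3CH(OH)COO- + H+
From the ICE table, Ka = x²/(0.00703 − x) = 1.2 × 10^-4.
x is not negligible relative to C₀; solve x² + 0.00012·x − 8.44e-07 = 0.
x = [−0.00012 + √(0.00012² + 3.37e-06)]/2 = 8.60 × 10^-4 M
pH = −log[H+] = −log(8.60 × 10^-4) = 3.07

pH = 3.07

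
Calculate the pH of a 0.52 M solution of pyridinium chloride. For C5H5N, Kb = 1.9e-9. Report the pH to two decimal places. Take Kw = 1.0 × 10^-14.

pH = 2.78

C5H5NH+ is the conjugate acid of the weak base C5H5N.
Ka = Kw/Kb = 1.0×10^-14 / 1.9 × 10^-9 = 5.26 × 10^-6
From the ICE table, Ka = [H+]²/(0.52 − [H+]) = 5.26 × 10^-6.
Assume [H+] ≪ 0.52: [H+] ≈ √(5.26 × 10^-6 × 0.52) = 1.65 × 10^-3 M
([H+]/C₀ = 0.32% < 5%, so the approximation holds.)
pH = −log(1.65 × 10^-3) = 2.78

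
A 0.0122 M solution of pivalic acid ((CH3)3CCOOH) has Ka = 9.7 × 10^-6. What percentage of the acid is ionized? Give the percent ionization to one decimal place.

2.8%

(CH3)3CCOOH ⇌ (CH3)3CCOO- + H+; let x = [H+] at equilibrium.
x ≈ √(Ka·C₀) = √(9.7 × 10^-6 × 0.0122) = 3.44 × 10^-4 M
% ionization = x/C₀ × 100% = 3.44 × 10^-4/0.0122 × 100% = 2.8%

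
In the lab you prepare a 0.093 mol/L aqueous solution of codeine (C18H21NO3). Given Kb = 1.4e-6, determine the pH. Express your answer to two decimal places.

pH = 10.56

C18H21NO3 + H2O ⇌ C18H22NO3+ + OH-
From the ICE table, Kb = [OH-]²/(0.093 − [OH-]) = 1.4 × 10^-6.
Neglecting [OH-] in the denominator: [OH-] = √(1.4 × 10^-6 × 0.093) = 3.61 × 10^-4 M
Check: 0.39% ionized — well under 5%, approximation valid.
pOH = −log(3.61 × 10^-4) = 3.44; pH = 14.00 − 3.44 = 10.56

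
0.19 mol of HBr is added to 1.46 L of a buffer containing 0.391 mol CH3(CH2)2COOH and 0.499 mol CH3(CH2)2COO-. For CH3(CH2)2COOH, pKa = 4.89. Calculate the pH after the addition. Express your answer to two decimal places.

Added H+ converts CH3(CH2)2COO- to CH3(CH2)2COOH: CH3(CH2)2COOH → 0.581 mol, CH3(CH2)2COO- → 0.309 mol.
pH = pKa + log(n_CH3(CH2)2COO-/n_CH3(CH2)2COOH) = 4.89 + log(0.309/0.581) = 4.89 + (-0.274)

pH = 4.62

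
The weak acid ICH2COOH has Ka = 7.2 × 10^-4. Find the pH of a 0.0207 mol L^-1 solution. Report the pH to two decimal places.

ICH2COOH ⇌ ICH2COO- + H+
Let x = [H+] at equilibrium. Ka = x²/(0.0207 − x).
Here C₀/Ka ≈ 28.7, so the small-x approximation fails. Use the quadratic:
x = [−0.00072 + √(0.00072² + 5.96e-05)]/2 = 3.52 × 10^-3 M
pH = −log(3.52 × 10^-3) = 2.45

pH = 2.45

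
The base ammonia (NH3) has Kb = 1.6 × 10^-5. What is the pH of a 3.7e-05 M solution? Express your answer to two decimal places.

pH = 9.25

NH3 + H2O ⇌ NH4+ + OH-
Kb = [OH-]²/(3.7e-05 − [OH-]) = 1.6 × 10^-5
[OH-] is not negligible relative to C₀; solve [OH-]² + 1.6e-05·[OH-] − 5.92e-10 = 0.
[OH-] = (−Kb + √(Kb² + 4·Kb·C₀))/2 = 1.76 × 10^-5 M
pOH = 4.75, so pH = 14.00 − pOH = 9.25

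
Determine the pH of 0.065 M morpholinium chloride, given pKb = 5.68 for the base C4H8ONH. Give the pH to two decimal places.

pH = 4.75

C4H8ONH2+ is the conjugate acid of the weak base C4H8ONH.
Kb = 10^(−5.68) = 2.09 × 10^-6
Ka = Kw/Kb = 1.0×10^-14 / 2.09 × 10^-6 = 4.78 × 10^-9
Ka = [H+]²/(0.065 − [H+]) = 4.78 × 10^-9
Neglecting [H+] in the denominator: [H+] = √(4.78 × 10^-9 × 0.065) = 1.76 × 10^-5 M
Check: 0.027% ionized — well under 5%, approximation valid.
pH = −log(1.76 × 10^-5) = 4.75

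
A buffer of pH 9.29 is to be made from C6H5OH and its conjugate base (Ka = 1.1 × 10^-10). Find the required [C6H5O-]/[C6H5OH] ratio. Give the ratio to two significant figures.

pKa = -log(1.1 × 10^-10) = 9.959
pH = pKa + log(r) ⇒ log(r) = 9.29 − 9.959 = -0.669
r = [C6H5O-]/[C6H5OH] = 10^(-0.669) = 0.214

ratio = 0.21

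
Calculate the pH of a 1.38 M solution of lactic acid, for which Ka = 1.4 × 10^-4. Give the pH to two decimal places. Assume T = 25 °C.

CH3CH(OH)COOH ⇌ CH3CH(OH)COO- + H+
From the ICE table, Ka = x²/(1.38 − x) = 1.4 × 10^-4.
Assume x ≪ 1.38: x ≈ √(1.4 × 10^-4 × 1.38) = 1.39 × 10^-2 M
pH = −log(1.39 × 10^-2) = 1.86

pH = 1.86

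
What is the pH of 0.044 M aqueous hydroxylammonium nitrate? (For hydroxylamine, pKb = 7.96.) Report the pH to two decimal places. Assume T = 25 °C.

pH = 3.70

NH3OH+ is the conjugate acid of the weak base NH2OH.
Kb = 10^(−7.96) = 1.10 × 10^-8
Ka = Kw/Kb = 1.0×10^-14 / 1.10 × 10^-8 = 9.09 × 10^-7
From the ICE table, Ka = [H+]²/(0.044 − [H+]) = 9.09 × 10^-7.
Since Ka ≪ C₀, [H+] ≈ √(Ka·C₀) = 2.00 × 10^-4 M.
([H+]/C₀ = 0.45% < 5%, so the approximation holds.)
pH = −log(2.00 × 10^-4) = 3.70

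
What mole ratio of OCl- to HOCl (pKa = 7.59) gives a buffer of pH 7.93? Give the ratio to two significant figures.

pH = pKa + log(r) ⇒ log(r) = 7.93 − 7.59 = +0.34
r = [OCl-]/[HOCl] = 10^(+0.34) = 2.19

ratio = 2.2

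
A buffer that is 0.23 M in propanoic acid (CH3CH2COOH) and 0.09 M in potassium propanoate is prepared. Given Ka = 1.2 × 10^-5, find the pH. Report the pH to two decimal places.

pH = 4.51

pKa = −log(1.2 × 10^-5) = 4.921
Using pH = pKa + log([base]/[acid]) with [base]/[acid] = 0.09/0.23:
pH = 4.921 + (-0.407) = 4.51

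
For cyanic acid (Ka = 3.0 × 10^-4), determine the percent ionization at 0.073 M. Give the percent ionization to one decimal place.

6.2%

HOCN ⇌ OCN- + H+; let x = [H+] at equilibrium.
Ka = x²/(C₀ − x); solving the quadratic gives x = 4.53 × 10^-3 M.
Fraction ionized = 4.53 × 10^-3 / 0.073 = 0.0621 → 6.2%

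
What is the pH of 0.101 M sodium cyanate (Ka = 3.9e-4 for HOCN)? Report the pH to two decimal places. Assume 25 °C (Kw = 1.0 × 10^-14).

pH = 8.21

OCN- is the conjugate base of the weak acid HOCN.
Kb = Kw/Ka = 1.0×10^-14 / 3.9 × 10^-4 = 2.56 × 10^-11
Kb = x²/(0.101 − x) = 2.56 × 10^-11
Neglecting x in the denominator: x = √(2.56 × 10^-11 × 0.101) = 1.61 × 10^-6 M
pOH = 5.79, so pH = 14.00 − pOH = 8.21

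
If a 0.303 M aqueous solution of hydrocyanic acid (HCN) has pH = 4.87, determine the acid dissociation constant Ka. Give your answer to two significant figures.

[H+] = 10^(-4.87) = 1.35 × 10^-5 M
At equilibrium [HA] = 0.303 − 1.35 × 10^-5 = 3.03 × 10^-1 M
Ka = [H+][A-]/[HA] = (1.35 × 10^-5)² / 3.03 × 10^-1 = 6.0 × 10^-10

Ka = 6.0 × 10^-10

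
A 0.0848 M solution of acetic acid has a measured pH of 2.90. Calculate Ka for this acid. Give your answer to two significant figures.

Ka = 1.9 × 10^-5

[H+] = 10^(-2.90) = 1.26 × 10^-3 M
At equilibrium [HA] = 0.0848 − 1.26 × 10^-3 = 8.35 × 10^-2 M
Ka = [H+][A-]/[HA] = (1.26 × 10^-3)² / 8.35 × 10^-2 = 1.9 × 10^-5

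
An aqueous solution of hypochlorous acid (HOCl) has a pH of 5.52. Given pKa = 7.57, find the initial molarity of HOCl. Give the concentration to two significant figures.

C₀ = 3.4 × 10^-4 M

[H+] = 10^(-5.52) = 3.02 × 10^-6 M = x
Ka = 10^(−7.57) = 2.69 × 10^-8
Ka = x²/(C₀ − x) ⇒ C₀ = x + x²/Ka
C₀ = 3.02 × 10^-6 + (3.02 × 10^-6)²/(2.69 × 10^-8) = 3.42 × 10^-4 M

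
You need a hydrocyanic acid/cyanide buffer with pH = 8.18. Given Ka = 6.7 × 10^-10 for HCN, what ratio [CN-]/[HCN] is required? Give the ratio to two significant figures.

ratio = 0.10

pKa = -log(6.7 × 10^-10) = 9.174
pH = pKa + log(r) ⇒ log(r) = 8.18 − 9.174 = -0.994
r = [CN-]/[HCN] = 10^(-0.994) = 0.101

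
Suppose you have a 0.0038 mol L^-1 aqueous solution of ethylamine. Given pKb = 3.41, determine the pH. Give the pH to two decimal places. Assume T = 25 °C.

pH = 11.02

C2H5NH2 + H2O ⇌ C2H5NH3+ + OH-
Kb = 10^(−3.41) = 3.89 × 10^-4
From the ICE table, Kb = x²/(0.0038 − x) = 3.89 × 10^-4.
x is not negligible relative to C₀; solve x² + 0.000389·x − 1.48e-06 = 0.
x = (−Kb + √(Kb² + 4·Kb·C₀))/2 = 1.04 × 10^-3 M
pOH = −log(1.04 × 10^-3) = 2.98; pH = 14.00 − 2.98 = 11.02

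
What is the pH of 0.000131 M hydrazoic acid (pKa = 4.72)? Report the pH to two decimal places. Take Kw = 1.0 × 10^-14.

pH = 4.38

HN3 ⇌ N3- + H+
Ka = 10^(−4.72) = 1.91 × 10^-5
Ka = [H+]²/(0.000131 − [H+]) = 1.91 × 10^-5
The 5% rule fails; solving [H+]² + Ka·[H+] − Ka·C₀ = 0 exactly:
[H+] = [−1.91e-05 + √(1.91e-05² + 1e-08)]/2 = 4.14 × 10^-5 M
pH = −log(4.14 × 10^-5) = 4.38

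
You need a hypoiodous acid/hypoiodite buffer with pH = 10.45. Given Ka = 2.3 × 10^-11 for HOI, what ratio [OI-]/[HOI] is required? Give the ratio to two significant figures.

ratio = 0.65

pKa = -log(2.3 × 10^-11) = 10.638
pH = pKa + log(r) ⇒ log(r) = 10.45 − 10.638 = -0.188
r = [OI-]/[HOI] = 10^(-0.188) = 0.649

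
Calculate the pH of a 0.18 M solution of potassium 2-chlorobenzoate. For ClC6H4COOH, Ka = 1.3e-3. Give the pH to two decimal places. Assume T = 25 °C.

pH = 8.07

ClC6H4COO- is the conjugate base of the weak acid ClC6H4COOH.
Kb = Kw/Ka = 1.0×10^-14 / 1.3 × 10^-3 = 7.69 × 10^-12
From the ICE table, Kb = [OH-]²/(0.18 − [OH-]) = 7.69 × 10^-12.
Neglecting [OH-] in the denominator: [OH-] = √(7.69 × 10^-12 × 0.18) = 1.18 × 10^-6 M
([OH-]/C₀ = 0.00065% < 5%, so the approximation holds.)
pOH = 5.93, so pH = 14.00 − pOH = 8.07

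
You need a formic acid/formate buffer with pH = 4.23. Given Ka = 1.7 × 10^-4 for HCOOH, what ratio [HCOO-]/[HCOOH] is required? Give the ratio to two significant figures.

pKa = -log(1.7 × 10^-4) = 3.770
pH = pKa + log(r) ⇒ log(r) = 4.23 − 3.770 = +0.460
r = [HCOO-]/[HCOOH] = 10^(+0.460) = 2.88

ratio = 2.9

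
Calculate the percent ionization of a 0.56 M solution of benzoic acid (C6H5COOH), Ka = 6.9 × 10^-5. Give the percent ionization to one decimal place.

C6H5COOH ⇌ C6H5COO- + H+; let x = [H+] at equilibrium.
x ≈ √(Ka·C₀) = √(6.9 × 10^-5 × 0.56) = 6.22 × 10^-3 M
Fraction ionized = 6.22 × 10^-3 / 0.56 = 0.0111 → 1.1%

1.1%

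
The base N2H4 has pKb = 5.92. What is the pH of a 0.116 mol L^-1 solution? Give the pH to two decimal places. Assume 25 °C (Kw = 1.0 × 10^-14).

N2H4 + H2O ⇌ N2H5+ + OH-
Kb = 10^(−5.92) = 1.20 × 10^-6
Kb = x²/(0.116 − x) = 1.20 × 10^-6
Since Kb ≪ C₀, x ≈ √(Kb·C₀) = 3.73 × 10^-4 M.
pOH = −log(3.73 × 10^-4) = 3.43; pH = 14.00 − 3.43 = 10.57

pH = 10.57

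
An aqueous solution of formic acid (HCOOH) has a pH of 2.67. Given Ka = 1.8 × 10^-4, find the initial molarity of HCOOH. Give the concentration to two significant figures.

C₀ = 2.8 × 10^-2 M

[H+] = 10^(-2.67) = 2.14 × 10^-3 M = x
Ka = x²/(C₀ − x) ⇒ C₀ = x + x²/Ka
C₀ = 2.14 × 10^-3 + (2.14 × 10^-3)²/(1.8 × 10^-4) = 2.76 × 10^-2 M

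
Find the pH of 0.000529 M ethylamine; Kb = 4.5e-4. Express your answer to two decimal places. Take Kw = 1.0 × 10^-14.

C2H5NH2 + H2O ⇌ C2H5NH3+ + OH-
Let x = [OH-] at equilibrium. Kb = x²/(0.000529 − x).
The 5% rule fails; solving x² + Kb·x − Kb·C₀ = 0 exactly:
x = (−Kb + √(Kb² + 4·Kb·C₀))/2 = 3.12 × 10^-4 M
pOH = 3.51, so pH = 14.00 − pOH = 10.49

pH = 10.49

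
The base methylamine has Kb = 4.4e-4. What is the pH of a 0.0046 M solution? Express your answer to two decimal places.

CH3NH2 + H2O ⇌ CH3NH3+ + OH-
Let x = [OH-] at equilibrium. Kb = x²/(0.0046 − x).
x is not negligible relative to C₀; solve x² + 0.00044·x − 2.02e-06 = 0.
x = (−Kb + √(Kb² + 4·Kb·C₀))/2 = 1.22 × 10^-3 M
pOH = −log(1.22 × 10^-3) = 2.91; pH = 14.00 − 2.91 = 11.09

pH = 11.09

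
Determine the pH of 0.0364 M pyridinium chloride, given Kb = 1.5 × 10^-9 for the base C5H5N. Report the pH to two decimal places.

C5H5NH+ is the conjugate acid of the weak base C5H5N.
Ka = Kw/Kb = 1.0×10^-14 / 1.5 × 10^-9 = 6.67 × 10^-6
Ka = [H+]²/(0.0364 − [H+]) = 6.67 × 10^-6
Assume [H+] ≪ 0.0364: [H+] ≈ √(6.67 × 10^-6 × 0.0364) = 4.93 × 10^-4 M
pH = −log(4.93 × 10^-4) = 3.31

pH = 3.31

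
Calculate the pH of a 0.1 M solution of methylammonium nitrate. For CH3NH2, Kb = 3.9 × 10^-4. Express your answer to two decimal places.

pH = 5.80

CH3NH3+ is the conjugate acid of the weak base CH3NH2.
Ka = Kw/Kb = 1.0×10^-14 / 3.9 × 10^-4 = 2.56 × 10^-11
From the ICE table, Ka = [H+]²/(0.1 − [H+]) = 2.56 × 10^-11.
Neglecting [H+] in the denominator: [H+] = √(2.56 × 10^-11 × 0.1) = 1.60 × 10^-6 M
([H+]/C₀ = 0.0016% < 5%, so the approximation holds.)
pH = −log[H+] = −log(1.60 × 10^-6) = 5.80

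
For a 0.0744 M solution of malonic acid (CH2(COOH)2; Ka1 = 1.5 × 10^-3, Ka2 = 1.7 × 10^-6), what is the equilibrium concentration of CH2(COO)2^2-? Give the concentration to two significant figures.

1.7 × 10^-6 M

First ionization gives [H+] ≈ [CH2(COOH)COO-] = 9.84 × 10^-3 M.
Second step: Ka2 = [H+][CH2(COO)2^2-]/[CH2(COOH)COO-] ≈ [CH2(COO)2^2-] (since [H+] ≈ [CH2(COOH)COO-]).
So [CH2(COO)2^2-] ≈ Ka2.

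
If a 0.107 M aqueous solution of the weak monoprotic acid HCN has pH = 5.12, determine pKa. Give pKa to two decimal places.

pKa = 9.27

[H+] = 10^(-5.12) = 7.59 × 10^-6 M
At equilibrium [HA] = 0.107 − 7.59 × 10^-6 = 1.07 × 10^-1 M
Ka = [H+][A-]/[HA] = (7.59 × 10^-6)² / 1.07 × 10^-1 = 5.38 × 10^-10
pKa = -log(5.38 × 10^-10) = 9.27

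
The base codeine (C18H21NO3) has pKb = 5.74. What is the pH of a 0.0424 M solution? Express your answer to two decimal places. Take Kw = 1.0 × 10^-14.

pH = 10.44

C18H21NO3 + H2O ⇌ C18H22NO3+ + OH-
Kb = 10^(−5.74) = 1.82 × 10^-6
Kb = [OH-]²/(0.0424 − [OH-]) = 1.82 × 10^-6
Neglecting [OH-] in the denominator: [OH-] = √(1.82 × 10^-6 × 0.0424) = 2.78 × 10^-4 M
pOH = 3.56, so pH = 14.00 − pOH = 10.44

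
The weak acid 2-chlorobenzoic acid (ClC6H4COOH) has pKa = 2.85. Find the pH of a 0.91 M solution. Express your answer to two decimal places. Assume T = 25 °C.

pH = 1.45

ClC6H4COOH ⇌ ClC6H4COO- + H+
Ka = 10^(−2.85) = 1.41 × 10^-3
Ka = [H+]²/(0.91 − [H+]) = 1.41 × 10^-3
Neglecting [H+] in the denominator: [H+] = √(1.41 × 10^-3 × 0.91) = 3.58 × 10^-2 M
pH = −log(3.58 × 10^-2) = 1.45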